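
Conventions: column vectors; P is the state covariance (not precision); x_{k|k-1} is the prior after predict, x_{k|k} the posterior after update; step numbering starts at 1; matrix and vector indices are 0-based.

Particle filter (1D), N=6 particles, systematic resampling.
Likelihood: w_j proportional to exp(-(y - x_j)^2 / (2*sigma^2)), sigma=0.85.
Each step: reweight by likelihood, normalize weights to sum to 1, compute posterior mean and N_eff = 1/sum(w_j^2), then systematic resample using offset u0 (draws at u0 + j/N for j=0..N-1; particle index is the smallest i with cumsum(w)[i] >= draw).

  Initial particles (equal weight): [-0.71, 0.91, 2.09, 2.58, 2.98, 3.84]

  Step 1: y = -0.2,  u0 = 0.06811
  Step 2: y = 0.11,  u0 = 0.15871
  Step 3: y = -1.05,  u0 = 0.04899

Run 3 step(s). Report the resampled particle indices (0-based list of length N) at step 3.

resampled_idx = [0, 0, 1, 2, 2, 3]

step 1: w=[0.6456, 0.3295, 0.0205, 0.0037, 0.0007, 0.0000]  mean=-0.1041  Neff=1.9018  idx=[0, 0, 0, 0, 1, 1]
step 2: w=[0.1654, 0.1654, 0.1654, 0.1654, 0.1692, 0.1692]  mean=-0.1619  Neff=5.9993  idx=[0, 1, 2, 3, 4, 5]
step 3: w=[0.2409, 0.2409, 0.2409, 0.2409, 0.0183, 0.0183]  mean=-0.6508  Neff=4.2969  idx=[0, 0, 1, 2, 2, 3]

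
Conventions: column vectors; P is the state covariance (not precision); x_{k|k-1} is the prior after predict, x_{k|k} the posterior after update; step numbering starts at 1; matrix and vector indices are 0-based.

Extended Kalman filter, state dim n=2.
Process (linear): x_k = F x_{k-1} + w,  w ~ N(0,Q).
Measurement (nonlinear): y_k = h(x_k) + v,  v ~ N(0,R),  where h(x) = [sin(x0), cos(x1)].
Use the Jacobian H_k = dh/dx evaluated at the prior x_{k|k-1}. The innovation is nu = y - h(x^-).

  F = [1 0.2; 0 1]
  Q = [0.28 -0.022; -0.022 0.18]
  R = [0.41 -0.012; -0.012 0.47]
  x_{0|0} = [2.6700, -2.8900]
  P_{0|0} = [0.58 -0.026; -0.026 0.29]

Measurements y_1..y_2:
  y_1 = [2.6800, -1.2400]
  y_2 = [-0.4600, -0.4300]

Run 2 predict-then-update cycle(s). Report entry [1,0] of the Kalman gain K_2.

step 1: x^-=[2.0920, -2.8900]  P^-=[0.8612 0.0100; 0.0100 0.4700]  H_jac=[-0.4979 0.0000; 0.0000 0.2489]  S=[0.6235 -0.0132; -0.0132 0.4991]  K=[-0.6880 -0.0133; -0.0030 0.2343]  nu=[1.8128, -0.2715]  x^+=[0.8484, -2.9591]  P^+=[0.5662 0.0081; 0.0081 0.4426]
step 2: x^-=[0.2566, -2.9591]  P^-=[0.8672 0.0746; 0.0746 0.6226]  H_jac=[0.9673 0.0000; 0.0000 0.1815]  S=[1.2213 0.0011; 0.0011 0.4905]  K=[0.6868 0.0261; 0.0589 0.2302]  nu=[-0.7138, 0.5534]  x^+=[-0.2192, -2.8737]  P^+=[0.2908 0.0221; 0.0221 0.5923]

K[1,0] = 0.0589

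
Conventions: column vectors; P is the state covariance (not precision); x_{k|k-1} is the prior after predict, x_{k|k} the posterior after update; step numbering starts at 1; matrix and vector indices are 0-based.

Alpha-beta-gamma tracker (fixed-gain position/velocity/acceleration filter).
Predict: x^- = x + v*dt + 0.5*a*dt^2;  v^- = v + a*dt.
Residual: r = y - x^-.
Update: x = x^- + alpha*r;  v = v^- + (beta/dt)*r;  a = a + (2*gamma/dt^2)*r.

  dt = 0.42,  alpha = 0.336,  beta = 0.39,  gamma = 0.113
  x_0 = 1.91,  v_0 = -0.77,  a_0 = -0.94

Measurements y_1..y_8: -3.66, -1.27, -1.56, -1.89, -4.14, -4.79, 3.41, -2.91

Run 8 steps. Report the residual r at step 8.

resid = -8.4072

step 1: x_pred=1.5037  r=-5.1637  x^+=-0.2313  v^+=-5.9597  a^+=-7.5556
step 2: x_pred=-3.4008  r=2.1308  x^+=-2.6848  v^+=-7.1544  a^+=-4.8257
step 3: x_pred=-6.1153  r=4.5553  x^+=-4.5847  v^+=-4.9513  a^+=1.0105
step 4: x_pred=-6.5752  r=4.6852  x^+=-5.0009  v^+=-0.1764  a^+=7.0130
step 5: x_pred=-4.4565  r=0.3165  x^+=-4.3501  v^+=3.0629  a^+=7.4185
step 6: x_pred=-2.4094  r=-2.3806  x^+=-3.2093  v^+=3.9681  a^+=4.3685
step 7: x_pred=-1.1574  r=4.5674  x^+=0.3773  v^+=10.0440  a^+=10.2201
step 8: x_pred=5.4972  r=-8.4072  x^+=2.6724  v^+=6.5298  a^+=-0.5510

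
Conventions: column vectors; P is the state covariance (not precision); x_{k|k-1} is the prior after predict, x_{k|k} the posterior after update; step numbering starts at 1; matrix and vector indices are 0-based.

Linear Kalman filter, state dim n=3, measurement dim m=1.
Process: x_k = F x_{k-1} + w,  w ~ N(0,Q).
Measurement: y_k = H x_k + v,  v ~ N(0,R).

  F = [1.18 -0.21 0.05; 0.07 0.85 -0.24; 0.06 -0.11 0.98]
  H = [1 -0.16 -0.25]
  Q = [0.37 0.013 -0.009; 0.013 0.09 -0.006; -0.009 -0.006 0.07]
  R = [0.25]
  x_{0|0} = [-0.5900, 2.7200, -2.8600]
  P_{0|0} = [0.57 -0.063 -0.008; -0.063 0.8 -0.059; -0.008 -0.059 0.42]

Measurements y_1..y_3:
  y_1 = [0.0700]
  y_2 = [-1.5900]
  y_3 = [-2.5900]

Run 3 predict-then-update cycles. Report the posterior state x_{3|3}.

x_post = [-2.9914, 3.4441, -3.8849]

step 1: x^-=[-1.4104, 2.9571, -3.1374]  P^-=[1.2315 -0.1533 0.0826; -0.1533 0.7118 -0.2311; 0.0826 -0.2311 0.4977]  S=[1.5201]  K=[0.8127; -0.1377; -0.0032]  nu=[1.1692]  x^+=[-0.4602, 2.7960, -3.1412]  P^+=[0.2275 0.0169 0.0865; 0.0169 0.6830 -0.2317; 0.0865 -0.2317 0.4977]
step 2: x^-=[-1.2873, 3.0983, -3.4135]  P^-=[0.7249 -0.1251 0.1942; -0.1251 0.7069 -0.3797; 0.1942 -0.3797 0.6170]  S=[0.9441]  K=[0.7376; -0.1518; 0.1066]  nu=[-0.6604]  x^+=[-1.7743, 3.1985, -3.4839]  P^+=[0.2113 -0.0194 0.1199; -0.0194 0.6851 -0.3644; 0.1199 -0.3644 0.6063]
step 3: x^-=[-2.9396, 3.4307, -3.8725]  P^-=[0.7273 -0.1857 0.2703; -0.1857 0.7633 -0.5193; 0.2703 -0.5193 0.7542]  S=[0.9267]  K=[0.7440; -0.1921; 0.1778]  nu=[-0.0696]  x^+=[-2.9914, 3.4441, -3.8849]  P^+=[0.2144 -0.0533 0.1477; -0.0533 0.7291 -0.4876; 0.1477 -0.4876 0.7249]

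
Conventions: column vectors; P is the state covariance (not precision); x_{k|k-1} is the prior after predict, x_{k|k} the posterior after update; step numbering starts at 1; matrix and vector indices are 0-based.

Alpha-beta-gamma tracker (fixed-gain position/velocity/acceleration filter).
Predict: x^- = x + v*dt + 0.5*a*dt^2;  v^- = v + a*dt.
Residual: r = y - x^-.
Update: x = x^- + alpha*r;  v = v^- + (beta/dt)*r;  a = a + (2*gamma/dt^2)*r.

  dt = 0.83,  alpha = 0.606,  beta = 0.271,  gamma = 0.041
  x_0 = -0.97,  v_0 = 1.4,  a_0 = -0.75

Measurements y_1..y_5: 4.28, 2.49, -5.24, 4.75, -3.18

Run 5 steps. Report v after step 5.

step 1: x_pred=-0.0663  r=4.3463  x^+=2.5675  v^+=2.1966  a^+=-0.2327
step 2: x_pred=4.3106  r=-1.8206  x^+=3.2073  v^+=1.4091  a^+=-0.4494
step 3: x_pred=4.2221  r=-9.4621  x^+=-1.5119  v^+=-2.0533  a^+=-1.5756
step 4: x_pred=-3.7589  r=8.5089  x^+=1.3975  v^+=-0.5829  a^+=-0.5628
step 5: x_pred=0.7198  r=-3.8998  x^+=-1.6435  v^+=-2.3233  a^+=-1.0270

v_post = -2.3233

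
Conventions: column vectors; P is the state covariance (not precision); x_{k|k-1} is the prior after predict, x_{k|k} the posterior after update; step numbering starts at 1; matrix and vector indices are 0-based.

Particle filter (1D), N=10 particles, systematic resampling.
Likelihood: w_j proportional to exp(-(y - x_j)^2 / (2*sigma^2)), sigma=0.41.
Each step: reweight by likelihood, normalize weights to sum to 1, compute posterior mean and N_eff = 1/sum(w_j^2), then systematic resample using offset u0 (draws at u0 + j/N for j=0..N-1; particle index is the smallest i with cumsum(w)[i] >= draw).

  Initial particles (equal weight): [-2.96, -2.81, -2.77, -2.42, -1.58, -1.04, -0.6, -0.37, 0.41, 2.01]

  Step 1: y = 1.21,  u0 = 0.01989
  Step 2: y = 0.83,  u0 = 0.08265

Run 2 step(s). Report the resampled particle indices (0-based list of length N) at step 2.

resampled_idx = [0, 0, 1, 1, 2, 2, 3, 4, 4, 6]

step 1: w=[0.0000, 0.0000, 0.0000, 0.0000, 0.0000, 0.0000, 0.0002, 0.0020, 0.4989, 0.4989]  mean=1.2065  Neff=2.0088  idx=[8, 8, 8, 8, 8, 9, 9, 9, 9, 9]
step 2: w=[0.1948, 0.1948, 0.1948, 0.1948, 0.1948, 0.0052, 0.0052, 0.0052, 0.0052, 0.0052]  mean=0.4519  Neff=5.2685  idx=[0, 0, 1, 1, 2, 2, 3, 4, 4, 6]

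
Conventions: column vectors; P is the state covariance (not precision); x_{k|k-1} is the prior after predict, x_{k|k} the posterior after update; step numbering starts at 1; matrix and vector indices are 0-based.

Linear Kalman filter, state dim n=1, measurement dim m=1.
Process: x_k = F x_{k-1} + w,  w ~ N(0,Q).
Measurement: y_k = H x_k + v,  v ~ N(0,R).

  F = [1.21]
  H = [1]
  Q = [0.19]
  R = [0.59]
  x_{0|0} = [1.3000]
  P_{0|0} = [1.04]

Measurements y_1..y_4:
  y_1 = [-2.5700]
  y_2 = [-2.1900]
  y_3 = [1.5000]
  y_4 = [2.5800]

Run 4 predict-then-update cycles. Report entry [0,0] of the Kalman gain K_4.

K[0,0] = 0.5270

step 1: x^-=[1.5730]  P^-=[1.7127]  S=[2.3027]  K=[0.7438]  nu=[-4.1430]  x^+=[-1.5085]  P^+=[0.4388]
step 2: x^-=[-1.8252]  P^-=[0.8325]  S=[1.4225]  K=[0.5852]  nu=[-0.3648]  x^+=[-2.0387]  P^+=[0.3453]
step 3: x^-=[-2.4668]  P^-=[0.6955]  S=[1.2855]  K=[0.5410]  nu=[3.9668]  x^+=[-0.3206]  P^+=[0.3192]
step 4: x^-=[-0.3879]  P^-=[0.6574]  S=[1.2474]  K=[0.5270]  nu=[2.9679]  x^+=[1.1762]  P^+=[0.3109]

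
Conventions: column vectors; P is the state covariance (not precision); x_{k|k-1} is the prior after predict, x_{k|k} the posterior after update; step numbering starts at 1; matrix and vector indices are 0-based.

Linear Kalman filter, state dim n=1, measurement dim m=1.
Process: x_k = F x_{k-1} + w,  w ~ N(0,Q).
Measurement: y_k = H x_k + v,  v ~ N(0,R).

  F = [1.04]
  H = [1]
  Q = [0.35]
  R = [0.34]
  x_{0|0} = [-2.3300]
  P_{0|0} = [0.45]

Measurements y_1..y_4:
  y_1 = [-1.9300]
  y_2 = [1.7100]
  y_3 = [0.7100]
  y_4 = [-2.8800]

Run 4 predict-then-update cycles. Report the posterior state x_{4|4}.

step 1: x^-=[-2.4232]  P^-=[0.8367]  S=[1.1767]  K=[0.7111]  nu=[0.4932]  x^+=[-2.0725]  P^+=[0.2418]
step 2: x^-=[-2.1554]  P^-=[0.6115]  S=[0.9515]  K=[0.6427]  nu=[3.8654]  x^+=[0.3288]  P^+=[0.2185]
step 3: x^-=[0.3419]  P^-=[0.5863]  S=[0.9263]  K=[0.6330]  nu=[0.3681]  x^+=[0.5749]  P^+=[0.2152]
step 4: x^-=[0.5979]  P^-=[0.5828]  S=[0.9228]  K=[0.6315]  nu=[-3.4779]  x^+=[-1.5985]  P^+=[0.2147]

x_post = [-1.5985]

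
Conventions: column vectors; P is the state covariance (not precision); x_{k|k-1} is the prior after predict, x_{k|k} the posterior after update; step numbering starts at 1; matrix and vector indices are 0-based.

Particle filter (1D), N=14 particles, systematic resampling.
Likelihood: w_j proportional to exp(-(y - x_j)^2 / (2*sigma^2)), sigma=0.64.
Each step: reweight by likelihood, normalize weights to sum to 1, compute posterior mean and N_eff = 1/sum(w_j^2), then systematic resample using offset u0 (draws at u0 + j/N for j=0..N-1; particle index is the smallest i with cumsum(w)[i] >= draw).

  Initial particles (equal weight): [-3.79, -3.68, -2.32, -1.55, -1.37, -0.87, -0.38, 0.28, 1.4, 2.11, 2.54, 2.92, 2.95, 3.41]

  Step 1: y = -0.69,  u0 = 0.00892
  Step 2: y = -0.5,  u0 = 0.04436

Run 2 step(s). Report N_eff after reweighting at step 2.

N_eff = 11.4425

step 1: w=[0.0000, 0.0000, 0.0123, 0.1273, 0.1785, 0.3017, 0.2792, 0.0995, 0.0015, 0.0000, 0.0000, 0.0000, 0.0000, 0.0000]  mean=-0.8088  Neff=4.4035  idx=[2, 3, 4, 4, 4, 5, 5, 5, 5, 6, 6, 6, 6, 7]
step 2: w=[0.0019, 0.0281, 0.0429, 0.0429, 0.0429, 0.0914, 0.0914, 0.0914, 0.0914, 0.1061, 0.1061, 0.1061, 0.1061, 0.0514]  mean=-0.6891  Neff=11.4425  idx=[2, 4, 5, 6, 6, 7, 8, 9, 9, 10, 11, 11, 12, 13]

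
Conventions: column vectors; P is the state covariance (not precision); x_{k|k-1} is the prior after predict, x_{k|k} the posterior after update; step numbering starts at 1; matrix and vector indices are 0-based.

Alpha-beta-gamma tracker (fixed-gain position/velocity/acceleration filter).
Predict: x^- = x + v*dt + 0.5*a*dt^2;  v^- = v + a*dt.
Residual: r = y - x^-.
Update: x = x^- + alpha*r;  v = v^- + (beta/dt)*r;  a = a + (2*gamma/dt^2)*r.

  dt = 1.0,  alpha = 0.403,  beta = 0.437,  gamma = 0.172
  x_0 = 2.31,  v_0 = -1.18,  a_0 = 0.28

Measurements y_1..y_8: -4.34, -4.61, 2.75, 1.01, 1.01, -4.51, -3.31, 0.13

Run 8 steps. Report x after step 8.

step 1: x_pred=1.2700  r=-5.6100  x^+=-0.9908  v^+=-3.3516  a^+=-1.6498
step 2: x_pred=-5.1673  r=0.5573  x^+=-4.9427  v^+=-4.7579  a^+=-1.4581
step 3: x_pred=-10.4296  r=13.1796  x^+=-5.1182  v^+=-0.4565  a^+=3.0757
step 4: x_pred=-4.0369  r=5.0469  x^+=-2.0030  v^+=4.8247  a^+=4.8118
step 5: x_pred=5.2276  r=-4.2176  x^+=3.5279  v^+=7.7934  a^+=3.3610
step 6: x_pred=13.0018  r=-17.5118  x^+=5.9445  v^+=3.5017  a^+=-2.6631
step 7: x_pred=8.1147  r=-11.4247  x^+=3.5105  v^+=-4.1540  a^+=-6.5932
step 8: x_pred=-3.9400  r=4.0700  x^+=-2.2998  v^+=-8.9686  a^+=-5.1931

x_post = -2.2998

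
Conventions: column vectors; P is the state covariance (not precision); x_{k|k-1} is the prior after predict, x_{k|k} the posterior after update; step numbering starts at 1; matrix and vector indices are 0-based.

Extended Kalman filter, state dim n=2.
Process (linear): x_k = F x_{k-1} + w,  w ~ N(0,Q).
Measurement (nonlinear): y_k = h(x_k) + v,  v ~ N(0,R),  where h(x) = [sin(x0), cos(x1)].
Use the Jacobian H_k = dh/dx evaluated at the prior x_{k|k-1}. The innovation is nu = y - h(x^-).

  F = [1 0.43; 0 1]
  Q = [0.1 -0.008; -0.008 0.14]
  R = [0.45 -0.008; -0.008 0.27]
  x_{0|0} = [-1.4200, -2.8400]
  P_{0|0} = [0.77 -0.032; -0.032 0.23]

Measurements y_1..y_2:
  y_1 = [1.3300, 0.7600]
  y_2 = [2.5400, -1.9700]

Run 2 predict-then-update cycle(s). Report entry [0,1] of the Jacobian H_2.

H_jac[0,1] = 0.0000

step 1: x^-=[-2.6412, -2.8400]  P^-=[0.8850 0.0589; 0.0589 0.3700]  H_jac=[-0.8774 0.0000; 0.0000 0.2970]  S=[1.1313 -0.0234; -0.0234 0.3026]  K=[-0.6863 0.0049; -0.0382 0.3602]  nu=[1.8098, 1.7149]  x^+=[-3.8749, -2.2915]  P^+=[0.3520 0.0229; 0.0229 0.3284]
step 2: x^-=[-4.8602, -2.2915]  P^-=[0.5324 0.1561; 0.1561 0.4684]  H_jac=[0.1473 0.0000; 0.0000 0.7513]  S=[0.4616 0.0093; 0.0093 0.5344]  K=[0.1656 0.2166; 0.0366 0.6579]  nu=[1.5509, -1.3101]  x^+=[-4.8872, -3.0967]  P^+=[0.4941 0.0761; 0.0761 0.2360]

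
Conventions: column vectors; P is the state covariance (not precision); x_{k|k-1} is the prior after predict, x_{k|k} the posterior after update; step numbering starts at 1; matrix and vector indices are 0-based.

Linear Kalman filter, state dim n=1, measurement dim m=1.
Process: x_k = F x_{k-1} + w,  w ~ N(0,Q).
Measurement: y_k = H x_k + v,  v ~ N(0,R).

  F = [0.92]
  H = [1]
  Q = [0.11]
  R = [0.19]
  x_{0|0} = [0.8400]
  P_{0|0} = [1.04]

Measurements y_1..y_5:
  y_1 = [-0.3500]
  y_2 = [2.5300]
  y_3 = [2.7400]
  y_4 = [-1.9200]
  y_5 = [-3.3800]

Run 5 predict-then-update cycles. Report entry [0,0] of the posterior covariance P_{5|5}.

step 1: x^-=[0.7728]  P^-=[0.9903]  S=[1.1803]  K=[0.8390]  nu=[-1.1228]  x^+=[-0.1692]  P^+=[0.1594]
step 2: x^-=[-0.1557]  P^-=[0.2449]  S=[0.4349]  K=[0.5631]  nu=[2.6857]  x^+=[1.3567]  P^+=[0.1070]
step 3: x^-=[1.2482]  P^-=[0.2006]  S=[0.3906]  K=[0.5135]  nu=[1.4918]  x^+=[2.0143]  P^+=[0.0976]
step 4: x^-=[1.8531]  P^-=[0.1926]  S=[0.3826]  K=[0.5034]  nu=[-3.7731]  x^+=[-0.0462]  P^+=[0.0956]
step 5: x^-=[-0.0425]  P^-=[0.1910]  S=[0.3810]  K=[0.5012]  nu=[-3.3375]  x^+=[-1.7154]  P^+=[0.0952]

P_post[0,0] = 0.0952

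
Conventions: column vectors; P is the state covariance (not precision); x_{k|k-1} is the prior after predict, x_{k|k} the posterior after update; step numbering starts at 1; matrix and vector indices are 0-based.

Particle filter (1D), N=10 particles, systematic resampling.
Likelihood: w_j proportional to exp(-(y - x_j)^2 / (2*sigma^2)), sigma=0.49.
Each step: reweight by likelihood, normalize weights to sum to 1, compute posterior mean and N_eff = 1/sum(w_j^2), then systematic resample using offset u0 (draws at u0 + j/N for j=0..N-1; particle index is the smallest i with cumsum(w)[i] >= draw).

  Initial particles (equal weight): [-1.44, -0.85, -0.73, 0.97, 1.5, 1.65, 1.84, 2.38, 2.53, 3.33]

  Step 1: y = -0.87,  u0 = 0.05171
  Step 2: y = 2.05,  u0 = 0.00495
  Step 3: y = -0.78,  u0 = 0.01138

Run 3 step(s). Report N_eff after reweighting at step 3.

step 1: w=[0.2059, 0.4048, 0.3889, 0.0004, 0.0000, 0.0000, 0.0000, 0.0000, 0.0000, 0.0000]  mean=-0.9242  Neff=2.7970  idx=[0, 0, 1, 1, 1, 1, 2, 2, 2, 2]
step 2: w=[0.0000, 0.0000, 0.0487, 0.0487, 0.0487, 0.0487, 0.2013, 0.2013, 0.2013, 0.2013]  mean=-0.7534  Neff=5.8284  idx=[2, 4, 6, 6, 7, 7, 8, 8, 9, 9]
step 3: w=[0.0996, 0.0996, 0.1001, 0.1001, 0.1001, 0.1001, 0.1001, 0.1001, 0.1001, 0.1001]  mean=-0.7539  Neff=10.0000  idx=[0, 1, 2, 3, 4, 5, 6, 7, 8, 9]

N_eff = 10.0000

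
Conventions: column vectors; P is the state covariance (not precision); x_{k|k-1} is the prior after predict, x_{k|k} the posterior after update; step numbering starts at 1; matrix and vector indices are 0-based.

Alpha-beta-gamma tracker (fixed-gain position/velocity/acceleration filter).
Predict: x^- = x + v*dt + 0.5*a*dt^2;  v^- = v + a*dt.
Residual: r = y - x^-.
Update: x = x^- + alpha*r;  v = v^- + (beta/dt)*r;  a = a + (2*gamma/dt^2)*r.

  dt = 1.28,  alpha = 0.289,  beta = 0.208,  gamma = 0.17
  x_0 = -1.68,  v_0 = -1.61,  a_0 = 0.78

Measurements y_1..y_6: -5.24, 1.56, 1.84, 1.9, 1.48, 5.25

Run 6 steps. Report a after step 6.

a_post = -2.9197

step 1: x_pred=-3.1018  r=-2.1382  x^+=-3.7198  v^+=-0.9591  a^+=0.3363
step 2: x_pred=-4.6719  r=6.2319  x^+=-2.8709  v^+=0.4841  a^+=1.6295
step 3: x_pred=-0.9163  r=2.7563  x^+=-0.1198  v^+=3.0178  a^+=2.2015
step 4: x_pred=5.5465  r=-3.6465  x^+=4.4926  v^+=5.2431  a^+=1.4448
step 5: x_pred=12.3874  r=-10.9074  x^+=9.2352  v^+=5.3200  a^+=-0.8187
step 6: x_pred=15.3742  r=-10.1242  x^+=12.4483  v^+=2.6269  a^+=-2.9197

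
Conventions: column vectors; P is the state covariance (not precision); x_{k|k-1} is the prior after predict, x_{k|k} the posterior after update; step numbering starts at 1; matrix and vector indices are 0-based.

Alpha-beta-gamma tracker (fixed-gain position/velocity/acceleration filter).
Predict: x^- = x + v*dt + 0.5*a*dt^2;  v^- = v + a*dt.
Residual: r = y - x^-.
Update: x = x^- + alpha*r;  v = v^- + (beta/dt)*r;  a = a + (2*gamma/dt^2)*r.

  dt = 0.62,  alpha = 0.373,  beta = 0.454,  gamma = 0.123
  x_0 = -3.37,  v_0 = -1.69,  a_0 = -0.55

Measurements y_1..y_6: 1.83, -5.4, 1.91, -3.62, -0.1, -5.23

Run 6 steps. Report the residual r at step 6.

step 1: x_pred=-4.5235  r=6.3535  x^+=-2.1537  v^+=2.6214  a^+=3.5160
step 2: x_pred=0.1474  r=-5.5474  x^+=-1.9218  v^+=0.7392  a^+=-0.0341
step 3: x_pred=-1.4700  r=3.3800  x^+=-0.2093  v^+=3.1931  a^+=2.1290
step 4: x_pred=2.1796  r=-5.7996  x^+=0.0164  v^+=0.2662  a^+=-1.5826
step 5: x_pred=-0.1227  r=0.0227  x^+=-0.1143  v^+=-0.6983  a^+=-1.5680
step 6: x_pred=-0.8486  r=-4.3814  x^+=-2.4828  v^+=-4.8788  a^+=-4.3719

resid = -4.3814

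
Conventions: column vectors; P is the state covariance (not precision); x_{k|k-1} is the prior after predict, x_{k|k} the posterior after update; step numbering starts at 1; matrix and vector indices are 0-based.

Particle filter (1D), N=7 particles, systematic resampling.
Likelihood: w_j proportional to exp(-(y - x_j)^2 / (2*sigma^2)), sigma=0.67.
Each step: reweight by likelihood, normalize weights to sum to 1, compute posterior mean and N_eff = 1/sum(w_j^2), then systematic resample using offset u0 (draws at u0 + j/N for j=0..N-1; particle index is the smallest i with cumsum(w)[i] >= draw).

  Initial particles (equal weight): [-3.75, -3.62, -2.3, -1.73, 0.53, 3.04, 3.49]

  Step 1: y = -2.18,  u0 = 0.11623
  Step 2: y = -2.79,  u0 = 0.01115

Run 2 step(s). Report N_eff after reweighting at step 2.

N_eff = 5.9351

step 1: w=[0.0330, 0.0510, 0.5057, 0.4101, 0.0001, 0.0000, 0.0000]  mean=-2.1810  Neff=2.3385  idx=[2, 2, 2, 2, 3, 3, 3]
step 2: w=[0.1953, 0.1953, 0.1953, 0.1953, 0.0730, 0.0730, 0.0730]  mean=-2.1752  Neff=5.9351  idx=[0, 0, 1, 2, 2, 3, 5]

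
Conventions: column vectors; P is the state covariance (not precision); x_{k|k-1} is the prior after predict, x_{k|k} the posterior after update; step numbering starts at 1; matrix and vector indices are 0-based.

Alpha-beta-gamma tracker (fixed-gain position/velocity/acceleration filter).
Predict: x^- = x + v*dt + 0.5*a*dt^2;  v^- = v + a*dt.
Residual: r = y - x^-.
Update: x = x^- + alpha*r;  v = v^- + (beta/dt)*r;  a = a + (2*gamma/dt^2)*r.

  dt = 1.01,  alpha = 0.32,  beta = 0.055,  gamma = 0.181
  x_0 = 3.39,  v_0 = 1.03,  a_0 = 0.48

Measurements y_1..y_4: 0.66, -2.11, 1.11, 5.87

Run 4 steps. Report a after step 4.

step 1: x_pred=4.6751  r=-4.0151  x^+=3.3903  v^+=1.2962  a^+=-0.9448
step 2: x_pred=4.2175  r=-6.3275  x^+=2.1927  v^+=-0.0027  a^+=-3.1903
step 3: x_pred=0.5628  r=0.5472  x^+=0.7379  v^+=-3.1951  a^+=-2.9961
step 4: x_pred=-4.0173  r=9.8873  x^+=-0.8533  v^+=-5.6827  a^+=0.5126

a_post = 0.5126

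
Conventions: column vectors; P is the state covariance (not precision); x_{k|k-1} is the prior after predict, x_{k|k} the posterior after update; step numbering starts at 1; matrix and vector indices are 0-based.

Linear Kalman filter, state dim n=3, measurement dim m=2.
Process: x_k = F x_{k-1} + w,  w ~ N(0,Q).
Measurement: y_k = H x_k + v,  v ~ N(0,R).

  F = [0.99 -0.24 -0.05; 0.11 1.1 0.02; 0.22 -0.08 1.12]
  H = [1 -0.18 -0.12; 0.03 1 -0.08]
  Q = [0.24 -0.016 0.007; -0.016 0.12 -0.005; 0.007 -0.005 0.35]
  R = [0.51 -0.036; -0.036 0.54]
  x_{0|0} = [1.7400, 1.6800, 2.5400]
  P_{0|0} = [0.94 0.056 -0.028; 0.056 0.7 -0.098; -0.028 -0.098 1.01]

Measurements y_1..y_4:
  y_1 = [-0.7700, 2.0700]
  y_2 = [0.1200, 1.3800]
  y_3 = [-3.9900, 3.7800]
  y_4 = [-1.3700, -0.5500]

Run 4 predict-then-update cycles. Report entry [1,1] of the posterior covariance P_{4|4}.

P_post[1,1] = 0.2576

step 1: x^-=[1.1924, 2.0902, 3.0932]  P^-=[1.1779 -0.0345 0.1564; -0.0345 0.9879 -0.1323; 0.1564 -0.1323 1.6687]  S=[1.7131 -0.1959; -0.1959 1.5580]  K=[0.6893 0.0792; -0.0421 0.6349; -0.0313 -0.1715]  nu=[-1.2150, 0.1915]  x^+=[0.3701, 2.2629, 3.0984]  P^+=[0.3756 0.0219 0.1909; 0.0219 0.3463 0.0326; 0.1909 0.0326 1.6233]
step 2: x^-=[-0.3317, 2.5918, 3.3705]  P^-=[0.6035 -0.0441 0.2026; -0.0441 0.5518 0.0796; 0.2026 0.0796 2.4941]  S=[1.1380 -0.1624; -0.1624 1.0920]  K=[0.5215 0.0390; -0.0646 0.4887; -0.1149 -0.1214]  nu=[1.3227, -0.9323]  x^+=[0.3218, 2.0508, 3.3317]  P^+=[0.2990 0.0145 0.2649; 0.0145 0.2760 0.1281; 0.2649 0.1281 2.4675]
step 3: x^-=[-0.3402, 2.3579, 3.6382]  P^-=[0.5250 -0.0472 0.1942; -0.0472 0.4689 0.2280; 0.1942 0.2280 3.5686]  S=[1.0819 -0.1577; -0.1577 0.9920]  K=[0.4757 0.0282; -0.0829 0.4397; -0.2680 -0.0947]  nu=[-2.7888, 1.7234]  x^+=[-1.6183, 3.3468, 4.2225]  P^+=[0.2836 0.0157 0.3265; 0.0157 0.2582 0.2279; 0.3265 0.2279 3.4900]
step 4: x^-=[-2.6165, 3.5879, 4.1054]  P^-=[0.5073 -0.0490 0.1743; -0.0490 0.4525 0.3831; 0.1743 0.3831 4.8627]  S=[1.0943 -0.1593; -0.1593 0.9590]  K=[0.4563 0.0260; -0.0998 0.4218; -0.4479 -0.0752]  nu=[2.3850, -3.7310]  x^+=[-1.6254, 1.7762, 3.3176]  P^+=[0.2826 0.0205 0.3925; 0.0205 0.2576 0.3356; 0.3925 0.3356 4.6485]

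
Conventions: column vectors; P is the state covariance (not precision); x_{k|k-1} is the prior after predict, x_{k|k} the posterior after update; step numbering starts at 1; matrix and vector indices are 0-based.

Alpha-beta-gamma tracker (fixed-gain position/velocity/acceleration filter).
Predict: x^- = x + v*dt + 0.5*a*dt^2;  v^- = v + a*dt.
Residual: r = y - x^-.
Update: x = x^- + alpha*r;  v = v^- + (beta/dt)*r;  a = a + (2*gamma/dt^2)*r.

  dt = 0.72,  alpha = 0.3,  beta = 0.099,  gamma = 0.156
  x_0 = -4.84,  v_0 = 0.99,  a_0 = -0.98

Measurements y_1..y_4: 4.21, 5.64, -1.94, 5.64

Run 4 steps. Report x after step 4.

x_post = 9.9489

step 1: x_pred=-4.3812  r=8.5912  x^+=-1.8039  v^+=1.4657  a^+=4.1906
step 2: x_pred=0.3377  r=5.3023  x^+=1.9284  v^+=5.2120  a^+=7.3819
step 3: x_pred=7.5944  r=-9.5344  x^+=4.7341  v^+=9.2160  a^+=1.6436
step 4: x_pred=11.7956  r=-6.1556  x^+=9.9489  v^+=9.5530  a^+=-2.0612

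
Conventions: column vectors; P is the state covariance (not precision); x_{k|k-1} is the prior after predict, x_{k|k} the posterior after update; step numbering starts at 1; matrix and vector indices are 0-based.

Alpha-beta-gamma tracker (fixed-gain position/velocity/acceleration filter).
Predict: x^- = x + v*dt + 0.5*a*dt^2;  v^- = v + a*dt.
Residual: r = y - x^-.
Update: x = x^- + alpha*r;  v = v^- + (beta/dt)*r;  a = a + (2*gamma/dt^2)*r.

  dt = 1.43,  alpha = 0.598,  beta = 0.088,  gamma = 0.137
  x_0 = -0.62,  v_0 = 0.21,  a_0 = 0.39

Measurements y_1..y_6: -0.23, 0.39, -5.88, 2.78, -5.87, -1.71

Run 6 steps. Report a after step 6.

a_post = -0.6085

step 1: x_pred=0.0791  r=-0.3091  x^+=-0.1058  v^+=0.7487  a^+=0.3486
step 2: x_pred=1.3213  r=-0.9313  x^+=0.7644  v^+=1.1899  a^+=0.2238
step 3: x_pred=2.6947  r=-8.5747  x^+=-2.4330  v^+=0.9822  a^+=-0.9251
step 4: x_pred=-1.9743  r=4.7543  x^+=0.8688  v^+=-0.0481  a^+=-0.2881
step 5: x_pred=0.5054  r=-6.3754  x^+=-3.3071  v^+=-0.8525  a^+=-1.1423
step 6: x_pred=-5.6941  r=3.9841  x^+=-3.3116  v^+=-2.2408  a^+=-0.6085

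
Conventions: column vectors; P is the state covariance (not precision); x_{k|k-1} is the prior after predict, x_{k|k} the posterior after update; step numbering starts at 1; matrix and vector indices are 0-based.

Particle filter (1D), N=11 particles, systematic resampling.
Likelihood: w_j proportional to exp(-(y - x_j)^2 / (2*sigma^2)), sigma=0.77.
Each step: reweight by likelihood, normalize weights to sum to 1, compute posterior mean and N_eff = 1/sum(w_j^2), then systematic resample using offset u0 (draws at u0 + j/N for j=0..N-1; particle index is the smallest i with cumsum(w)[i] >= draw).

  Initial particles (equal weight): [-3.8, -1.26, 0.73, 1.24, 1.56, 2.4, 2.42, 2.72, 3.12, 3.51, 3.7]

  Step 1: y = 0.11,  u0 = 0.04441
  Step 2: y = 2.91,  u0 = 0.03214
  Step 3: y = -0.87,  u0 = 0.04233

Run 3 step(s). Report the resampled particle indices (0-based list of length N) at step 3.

resampled_idx = [0, 0, 0, 1, 1, 1, 1, 3, 4, 5, 8]

step 1: w=[0.0000, 0.1401, 0.4933, 0.2324, 0.1158, 0.0082, 0.0076, 0.0022, 0.0003, 0.0000, 0.0000]  mean=0.6976  Neff=3.0253  idx=[1, 1, 2, 2, 2, 2, 2, 3, 3, 3, 4]
step 2: w=[0.0000, 0.0000, 0.0307, 0.0307, 0.0307, 0.0307, 0.0307, 0.1609, 0.1609, 0.1609, 0.3636]  mean=1.2780  Neff=4.6599  idx=[3, 6, 7, 7, 8, 9, 9, 10, 10, 10, 10]
step 3: w=[0.3075, 0.3075, 0.0624, 0.0624, 0.0624, 0.0624, 0.0624, 0.0183, 0.0183, 0.0183, 0.0183]  mean=0.9498  Neff=4.7646  idx=[0, 0, 0, 1, 1, 1, 1, 3, 4, 5, 8]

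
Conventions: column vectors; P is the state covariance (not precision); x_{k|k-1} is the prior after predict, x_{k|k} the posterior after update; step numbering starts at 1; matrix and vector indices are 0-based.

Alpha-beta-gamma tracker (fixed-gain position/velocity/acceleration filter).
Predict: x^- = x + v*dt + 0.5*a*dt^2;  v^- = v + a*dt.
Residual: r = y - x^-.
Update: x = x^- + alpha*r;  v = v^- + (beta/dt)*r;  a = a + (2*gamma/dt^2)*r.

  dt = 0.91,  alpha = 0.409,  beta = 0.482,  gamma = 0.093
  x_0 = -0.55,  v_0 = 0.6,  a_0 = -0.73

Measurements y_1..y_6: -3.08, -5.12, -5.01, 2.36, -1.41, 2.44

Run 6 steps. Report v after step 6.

step 1: x_pred=-0.3063  r=-2.7737  x^+=-1.4407  v^+=-1.5335  a^+=-1.3530
step 2: x_pred=-3.3964  r=-1.7236  x^+=-4.1013  v^+=-3.6777  a^+=-1.7402
step 3: x_pred=-8.1685  r=3.1585  x^+=-6.8767  v^+=-3.5882  a^+=-1.0307
step 4: x_pred=-10.5687  r=12.9287  x^+=-5.2809  v^+=2.3218  a^+=1.8732
step 5: x_pred=-2.3924  r=0.9824  x^+=-1.9906  v^+=4.5468  a^+=2.0939
step 6: x_pred=3.0139  r=-0.5739  x^+=2.7792  v^+=6.1482  a^+=1.9650

v_post = 6.1482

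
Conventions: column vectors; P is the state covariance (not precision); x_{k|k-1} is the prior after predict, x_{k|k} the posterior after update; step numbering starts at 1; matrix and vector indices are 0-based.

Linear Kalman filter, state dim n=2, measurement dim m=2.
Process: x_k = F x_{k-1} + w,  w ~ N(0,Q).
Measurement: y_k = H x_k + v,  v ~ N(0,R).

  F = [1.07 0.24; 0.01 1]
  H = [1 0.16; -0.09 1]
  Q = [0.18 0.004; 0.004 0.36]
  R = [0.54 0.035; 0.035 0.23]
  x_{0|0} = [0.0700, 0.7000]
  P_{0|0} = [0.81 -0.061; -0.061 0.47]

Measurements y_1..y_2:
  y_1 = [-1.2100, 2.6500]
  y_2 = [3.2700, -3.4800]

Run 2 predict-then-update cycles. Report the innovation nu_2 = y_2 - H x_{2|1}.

innov = [3.5280, -5.6589]

step 1: x^-=[0.2429, 0.7007]  P^-=[1.1031 0.0601; 0.0601 0.8289]  S=[1.6835 0.1275; 0.1275 1.0570]  K=[0.6699 -0.1179; 0.0559 0.7723]  nu=[-1.5650, 1.9712]  x^+=[-1.0379, 2.1355]  P^+=[0.3531 0.0281; 0.0281 0.1821]
step 2: x^-=[-0.5981, 2.1251]  P^-=[0.6092 0.0816; 0.0816 0.5427]  S=[1.1892 0.1475; 0.1475 0.7630]  K=[0.5316 -0.0676; 0.0560 0.6909]  nu=[3.5280, -5.6589]  x^+=[1.6603, -1.5870]  P^+=[0.2802 0.0283; 0.0283 0.1634]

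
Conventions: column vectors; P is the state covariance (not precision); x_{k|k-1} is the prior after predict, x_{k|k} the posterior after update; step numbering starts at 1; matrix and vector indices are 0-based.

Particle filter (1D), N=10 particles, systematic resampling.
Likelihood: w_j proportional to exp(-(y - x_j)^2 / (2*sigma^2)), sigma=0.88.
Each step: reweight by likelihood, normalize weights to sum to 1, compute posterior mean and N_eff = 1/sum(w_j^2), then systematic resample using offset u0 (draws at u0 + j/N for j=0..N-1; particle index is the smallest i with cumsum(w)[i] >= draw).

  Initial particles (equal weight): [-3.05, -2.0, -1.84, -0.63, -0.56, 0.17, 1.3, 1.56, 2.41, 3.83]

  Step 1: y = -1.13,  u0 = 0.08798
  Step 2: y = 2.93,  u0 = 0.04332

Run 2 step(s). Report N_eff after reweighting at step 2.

step 1: w=[0.0268, 0.1774, 0.2089, 0.2461, 0.2345, 0.0971, 0.0064, 0.0027, 0.0001, 0.0000]  mean=-1.0779  Neff=4.9783  idx=[1, 1, 2, 2, 3, 3, 4, 4, 4, 5]
step 2: w=[0.0000, 0.0000, 0.0000, 0.0000, 0.0310, 0.0310, 0.0426, 0.0426, 0.0426, 0.8102]  mean=0.0269  Neff=1.5065  idx=[5, 7, 9, 9, 9, 9, 9, 9, 9, 9]

N_eff = 1.5065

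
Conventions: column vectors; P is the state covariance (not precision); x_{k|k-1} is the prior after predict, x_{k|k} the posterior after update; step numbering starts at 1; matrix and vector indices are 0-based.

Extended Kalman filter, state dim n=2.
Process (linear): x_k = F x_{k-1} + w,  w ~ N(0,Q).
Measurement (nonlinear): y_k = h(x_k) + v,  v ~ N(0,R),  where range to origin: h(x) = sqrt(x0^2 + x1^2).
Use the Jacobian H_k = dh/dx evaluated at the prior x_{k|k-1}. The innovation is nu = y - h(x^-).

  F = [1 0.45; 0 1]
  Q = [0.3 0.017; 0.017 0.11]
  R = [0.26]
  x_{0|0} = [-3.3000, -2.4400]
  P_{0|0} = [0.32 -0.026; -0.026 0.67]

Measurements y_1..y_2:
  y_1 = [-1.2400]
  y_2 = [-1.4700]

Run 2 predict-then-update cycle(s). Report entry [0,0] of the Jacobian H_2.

step 1: x^-=[-4.3980, -2.4400]  P^-=[0.7323 0.2925; 0.2925 0.7800]  H_jac=[-0.8744 -0.4851]  S=[1.2517]  K=[-0.6249; -0.5067]  nu=[-6.2695]  x^+=[-0.4799, 0.7365]  P^+=[0.2434 -0.1038; -0.1038 0.4587]
step 2: x^-=[-0.1484, 0.7365]  P^-=[0.5429 0.1196; 0.1196 0.5687]  H_jac=[-0.1976 0.9803]  S=[0.7814]  K=[0.0128; 0.6832]  nu=[-2.2213]  x^+=[-0.1768, -0.7812]  P^+=[0.5427 0.1128; 0.1128 0.2039]

H_jac[0,0] = -0.1976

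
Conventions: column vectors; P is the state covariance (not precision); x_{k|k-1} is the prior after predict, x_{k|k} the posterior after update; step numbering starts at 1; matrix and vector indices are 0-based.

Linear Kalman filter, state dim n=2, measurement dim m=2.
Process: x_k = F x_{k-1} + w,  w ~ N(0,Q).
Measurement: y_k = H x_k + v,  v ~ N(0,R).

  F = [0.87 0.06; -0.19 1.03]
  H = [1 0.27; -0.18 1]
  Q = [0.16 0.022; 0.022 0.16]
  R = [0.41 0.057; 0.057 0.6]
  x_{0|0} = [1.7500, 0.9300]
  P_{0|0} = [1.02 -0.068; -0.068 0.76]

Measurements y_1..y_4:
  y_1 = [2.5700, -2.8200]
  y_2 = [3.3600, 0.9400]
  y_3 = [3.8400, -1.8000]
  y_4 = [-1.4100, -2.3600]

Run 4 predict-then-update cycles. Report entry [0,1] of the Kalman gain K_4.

step 1: x^-=[1.5783, 0.6254]  P^-=[0.9277 -0.1598; -0.1598 1.0297]  S=[1.3265 0.0160; 0.0160 1.7173]  K=[0.6692 -0.1965; 0.0817 0.6156]  nu=[0.8228, -3.1613]  x^+=[2.7502, -1.2535]  P^+=[0.2715 -0.0309; -0.0309 0.3685]
step 2: x^-=[2.3175, -1.8136]  P^-=[0.3636 -0.0274; -0.0274 0.5728]  S=[0.8005 0.1201; 0.1201 1.1945]  K=[0.4636 -0.1244; 0.0877 0.4749]  nu=[1.5322, 3.1708]  x^+=[2.6334, -0.1736]  P^+=[0.1869 -0.0146; -0.0146 0.2873]
step 3: x^-=[2.2807, -0.6792]  P^-=[0.3010 -0.0040; -0.0040 0.4772]  S=[0.7436 0.1278; 0.1278 1.0884]  K=[0.4210 -0.1029; 0.0943 0.4281]  nu=[1.7427, -0.7103]  x^+=[3.0875, -0.8189]  P^+=[0.1687 -0.0074; -0.0074 0.2609]
step 4: x^-=[2.6370, -1.4301]  P^-=[0.2879 0.0037; 0.0037 0.4457]  S=[0.7324 0.1290; 0.1290 1.0537]  K=[0.4114 -0.0960; 0.0970 0.4105]  nu=[-3.6608, -0.4552]  x^+=[1.1747, -1.9723]  P^+=[0.1644 -0.0046; -0.0046 0.2510]

K[0,1] = -0.0960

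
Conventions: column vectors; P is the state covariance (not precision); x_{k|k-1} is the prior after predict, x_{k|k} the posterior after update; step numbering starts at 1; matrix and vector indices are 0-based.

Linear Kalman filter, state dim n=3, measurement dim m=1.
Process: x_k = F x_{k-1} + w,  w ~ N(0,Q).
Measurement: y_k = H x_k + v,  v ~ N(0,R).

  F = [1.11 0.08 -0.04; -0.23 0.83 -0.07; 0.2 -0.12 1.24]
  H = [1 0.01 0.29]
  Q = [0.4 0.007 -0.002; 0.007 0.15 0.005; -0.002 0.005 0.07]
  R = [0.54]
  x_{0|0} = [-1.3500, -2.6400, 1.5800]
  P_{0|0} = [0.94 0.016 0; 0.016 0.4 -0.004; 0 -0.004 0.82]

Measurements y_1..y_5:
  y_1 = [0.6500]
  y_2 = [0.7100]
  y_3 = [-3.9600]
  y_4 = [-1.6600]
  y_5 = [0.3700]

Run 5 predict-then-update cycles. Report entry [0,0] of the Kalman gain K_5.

K[0,0] = 0.6021

step 1: x^-=[-1.7729, -1.9913, 2.0060]  P^-=[1.5649 -0.1895 0.1599; -0.1895 0.4737 -0.1503; 0.1599 -0.1503 1.3746]  S=[2.3086]  K=[0.6971; -0.0989; 0.2413]  nu=[1.8611]  x^+=[-0.4755, -2.1754, 2.4550]  P^+=[0.4430 -0.0303 -0.2284; -0.0303 0.4511 -0.0952; -0.2284 -0.0952 1.2402]
step 2: x^-=[-0.8001, -1.8681, 3.2102]  P^-=[0.9662 -0.0807 -0.2884; -0.0807 0.5055 -0.2043; -0.2884 -0.2043 1.9177]  S=[1.4974]  K=[0.5888; -0.0901; 0.1774]  nu=[0.5978]  x^+=[-0.4481, -1.9219, 3.3162]  P^+=[0.4470 -0.0013 -0.4449; -0.0013 0.4934 -0.1803; -0.4449 -0.1803 1.8705]
step 3: x^-=[-0.7838, -1.7243, 4.2531]  P^-=[0.9973 -0.0328 -0.6276; -0.0328 0.5298 -0.2813; -0.6276 -0.2813 2.8042]  S=[1.4069]  K=[0.5793; -0.0775; 0.1299]  nu=[-4.3924]  x^+=[-3.3282, -1.3837, 3.6825]  P^+=[0.5252 0.0304 -0.7335; 0.0304 0.5214 -0.2672; -0.7335 -0.2672 2.7805]
step 4: x^-=[-3.9523, -0.6408, 4.0667]  P^-=[1.1272 0.0034 -1.0634; 0.0034 0.5464 -0.3643; -1.0634 -0.3643 4.0880]  S=[1.3922]  K=[0.5881; -0.0695; 0.0851]  nu=[1.1193]  x^+=[-3.2939, -0.7186, 4.1619]  P^+=[0.6456 0.0603 -1.1331; 0.0603 0.5397 -0.3560; -1.1331 -0.3560 4.0779]
step 5: x^-=[-3.8802, -0.1302, 4.5883]  P^-=[1.3190 0.0353 -1.6607; 0.0353 0.5578 -0.4512; -1.6607 -0.4512 5.9148]  S=[1.3914]  K=[0.6021; -0.0646; 0.0360]  nu=[2.9209]  x^+=[-2.1215, -0.3190, 4.6934]  P^+=[0.8146 0.0895 -1.6909; 0.0895 0.5520 -0.4479; -1.6909 -0.4479 5.9130]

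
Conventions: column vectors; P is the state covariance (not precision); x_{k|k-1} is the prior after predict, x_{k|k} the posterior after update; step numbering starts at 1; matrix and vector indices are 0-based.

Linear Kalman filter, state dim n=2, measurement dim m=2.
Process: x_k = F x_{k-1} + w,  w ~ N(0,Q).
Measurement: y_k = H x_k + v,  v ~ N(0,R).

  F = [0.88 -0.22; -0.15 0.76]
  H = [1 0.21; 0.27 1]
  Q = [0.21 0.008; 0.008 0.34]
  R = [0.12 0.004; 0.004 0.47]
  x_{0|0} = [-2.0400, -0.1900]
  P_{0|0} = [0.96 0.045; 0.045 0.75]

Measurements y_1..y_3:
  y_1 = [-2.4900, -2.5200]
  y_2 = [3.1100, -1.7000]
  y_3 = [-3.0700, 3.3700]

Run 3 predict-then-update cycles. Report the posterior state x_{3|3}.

x_post = [-1.8308, 1.2329]

step 1: x^-=[-1.7534, 0.1616]  P^-=[0.9723 -0.2125; -0.2125 0.7845]  S=[1.0376 0.2067; 0.2067 1.2106]  K=[0.9170 -0.1153; -0.1715 0.6299]  nu=[-0.7705, -2.2082]  x^+=[-2.2054, -1.0972]  P^+=[0.1274 -0.0849; -0.0849 0.3183]
step 2: x^-=[-1.6994, -0.5031]  P^-=[0.3569 -0.1216; -0.1216 0.5461]  S=[0.4499 0.0865; 0.0865 0.9764]  K=[0.7544 -0.0927; -0.1185 0.5361]  nu=[4.9150, -0.7381]  x^+=[2.0768, -1.4815]  P^+=[0.1046 -0.0688; -0.0688 0.2701]
step 3: x^-=[2.1535, -1.4374]  P^-=[0.3307 -0.0992; -0.0992 0.5140]  S=[0.4317 0.0964; 0.0964 0.9546]  K=[0.7367 -0.0848; -0.0960 0.5201]  nu=[-4.9217, 4.2260]  x^+=[-1.8308, 1.2329]  P^+=[0.1016 -0.0643; -0.0643 0.2614]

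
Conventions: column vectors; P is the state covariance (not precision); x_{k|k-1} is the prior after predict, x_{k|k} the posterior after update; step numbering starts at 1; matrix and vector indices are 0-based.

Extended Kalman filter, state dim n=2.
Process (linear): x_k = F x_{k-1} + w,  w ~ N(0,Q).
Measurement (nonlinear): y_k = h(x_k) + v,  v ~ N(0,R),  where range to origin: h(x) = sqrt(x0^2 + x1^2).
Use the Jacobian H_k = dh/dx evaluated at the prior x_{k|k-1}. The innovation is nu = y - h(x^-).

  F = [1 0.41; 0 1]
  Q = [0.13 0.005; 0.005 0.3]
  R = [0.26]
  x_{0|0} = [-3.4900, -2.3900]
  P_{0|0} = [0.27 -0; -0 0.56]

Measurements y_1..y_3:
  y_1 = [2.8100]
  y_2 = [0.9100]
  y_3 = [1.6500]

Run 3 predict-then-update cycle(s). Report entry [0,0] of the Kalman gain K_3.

K[0,0] = -0.5563

step 1: x^-=[-4.4699, -2.3900]  P^-=[0.4941 0.2346; 0.2346 0.8600]  H_jac=[-0.8819 -0.4715]  S=[1.0306]  K=[-0.5302; -0.5942]  nu=[-2.2587]  x^+=[-3.2724, -1.0478]  P^+=[0.2045 -0.0901; -0.0901 0.4961]
step 2: x^-=[-3.7020, -1.0478]  P^-=[0.3440 0.1183; 0.1183 0.7961]  H_jac=[-0.9622 -0.2723]  S=[0.6996]  K=[-0.5192; -0.4727]  nu=[-2.9374]  x^+=[-2.1768, 0.3407]  P^+=[0.1554 -0.0534; -0.0534 0.6398]
step 3: x^-=[-2.0371, 0.3407]  P^-=[0.3492 0.2140; 0.2140 0.9398]  H_jac=[-0.9863 0.1649]  S=[0.5557]  K=[-0.5563; -0.1008]  nu=[-0.4154]  x^+=[-1.8060, 0.3826]  P^+=[0.1772 0.1828; 0.1828 0.9342]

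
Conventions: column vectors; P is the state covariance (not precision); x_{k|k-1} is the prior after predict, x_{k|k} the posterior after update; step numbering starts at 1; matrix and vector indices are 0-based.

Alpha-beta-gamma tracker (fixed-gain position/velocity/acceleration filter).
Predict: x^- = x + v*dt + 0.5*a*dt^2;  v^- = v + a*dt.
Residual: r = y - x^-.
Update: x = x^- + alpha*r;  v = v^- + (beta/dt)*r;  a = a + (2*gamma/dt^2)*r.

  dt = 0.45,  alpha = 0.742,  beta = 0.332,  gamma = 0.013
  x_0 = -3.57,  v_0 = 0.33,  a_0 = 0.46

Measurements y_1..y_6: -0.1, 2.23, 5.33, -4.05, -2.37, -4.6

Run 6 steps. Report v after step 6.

v_post = -3.5233

step 1: x_pred=-3.3749  r=3.2749  x^+=-0.9449  v^+=2.9532  a^+=0.8805
step 2: x_pred=0.4731  r=1.7569  x^+=1.7767  v^+=4.6456  a^+=1.1061
step 3: x_pred=3.9792  r=1.3508  x^+=4.9815  v^+=6.1399  a^+=1.2795
step 4: x_pred=7.8740  r=-11.9240  x^+=-0.9736  v^+=-2.0816  a^+=-0.2515
step 5: x_pred=-1.9358  r=-0.4342  x^+=-2.2580  v^+=-2.5151  a^+=-0.3072
step 6: x_pred=-3.4209  r=-1.1791  x^+=-4.2958  v^+=-3.5233  a^+=-0.4586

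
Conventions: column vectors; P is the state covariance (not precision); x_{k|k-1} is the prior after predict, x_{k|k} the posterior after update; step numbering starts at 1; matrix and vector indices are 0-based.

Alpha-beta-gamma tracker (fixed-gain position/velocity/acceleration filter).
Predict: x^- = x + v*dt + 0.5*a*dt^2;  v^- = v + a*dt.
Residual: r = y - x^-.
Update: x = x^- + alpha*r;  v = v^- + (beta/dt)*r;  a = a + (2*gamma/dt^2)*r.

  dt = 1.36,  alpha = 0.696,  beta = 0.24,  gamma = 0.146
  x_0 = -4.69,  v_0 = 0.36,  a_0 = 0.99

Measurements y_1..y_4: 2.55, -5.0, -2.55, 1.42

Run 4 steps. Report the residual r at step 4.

resid = -0.4875

step 1: x_pred=-3.2848  r=5.8348  x^+=0.7762  v^+=2.7361  a^+=1.9112
step 2: x_pred=6.2647  r=-11.2647  x^+=-1.5755  v^+=3.3474  a^+=0.1328
step 3: x_pred=3.0997  r=-5.6497  x^+=-0.8325  v^+=2.5309  a^+=-0.7591
step 4: x_pred=1.9075  r=-0.4875  x^+=1.5682  v^+=1.4125  a^+=-0.8361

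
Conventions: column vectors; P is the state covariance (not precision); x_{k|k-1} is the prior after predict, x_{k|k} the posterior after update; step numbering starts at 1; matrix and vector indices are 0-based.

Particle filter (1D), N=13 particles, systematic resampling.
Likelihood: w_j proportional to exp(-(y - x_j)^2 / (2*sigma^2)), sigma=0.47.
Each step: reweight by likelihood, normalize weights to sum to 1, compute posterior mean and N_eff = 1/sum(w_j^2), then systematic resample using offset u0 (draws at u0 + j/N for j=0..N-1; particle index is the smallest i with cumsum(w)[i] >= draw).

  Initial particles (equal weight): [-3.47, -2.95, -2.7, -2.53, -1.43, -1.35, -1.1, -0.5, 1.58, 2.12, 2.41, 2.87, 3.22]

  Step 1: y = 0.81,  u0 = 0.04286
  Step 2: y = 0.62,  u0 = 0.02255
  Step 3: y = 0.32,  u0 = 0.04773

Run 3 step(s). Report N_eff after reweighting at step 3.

N_eff = 5.3001

step 1: w=[0.0000, 0.0000, 0.0000, 0.0000, 0.0000, 0.0001, 0.0008, 0.0672, 0.8544, 0.0672, 0.0100, 0.0002, 0.0000]  mean=1.4824  Neff=1.3529  idx=[7, 8, 8, 8, 8, 8, 8, 8, 8, 8, 8, 8, 9]
step 2: w=[0.0409, 0.0868, 0.0868, 0.0868, 0.0868, 0.0868, 0.0868, 0.0868, 0.0868, 0.0868, 0.0868, 0.0868, 0.0043]  mean=1.4973  Neff=11.8242  idx=[0, 1, 2, 3, 4, 5, 6, 6, 7, 8, 9, 10, 11]
step 3: w=[0.3981, 0.0502, 0.0502, 0.0502, 0.0502, 0.0502, 0.0502, 0.0502, 0.0502, 0.0502, 0.0502, 0.0502, 0.0502]  mean=0.7519  Neff=5.3001  idx=[0, 0, 0, 0, 0, 1, 3, 4, 6, 7, 9, 10, 12]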